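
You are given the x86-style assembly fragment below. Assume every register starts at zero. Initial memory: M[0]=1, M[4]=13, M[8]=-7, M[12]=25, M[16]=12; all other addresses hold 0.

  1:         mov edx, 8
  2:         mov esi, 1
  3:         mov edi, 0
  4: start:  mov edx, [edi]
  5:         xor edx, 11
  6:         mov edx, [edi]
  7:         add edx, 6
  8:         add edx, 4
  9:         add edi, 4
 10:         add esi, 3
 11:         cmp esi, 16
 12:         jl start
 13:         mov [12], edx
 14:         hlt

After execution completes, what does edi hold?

20

edx=8
esi=1
edi=0
edx=M[0]=1
edx=1^11=10
edx=M[0]=1
edx=1+6=7
edx=7+4=11
edi=0+4=4
esi=1+3=4
cmp esi, 16  (cmp 4,16)
jl start: taken
edx=M[4]=13
edx=13^11=6
edx=M[4]=13
edx=13+6=19
edx=19+4=23
edi=4+4=8
esi=4+3=7
cmp esi, 16  (cmp 7,16)
jl start: taken
edx=M[8]=-7
edx=(-7)^11=-14
edx=M[8]=-7
edx=(-7)+6=-1
edx=(-1)+4=3
edi=8+4=12
esi=7+3=10
cmp esi, 16  (cmp 10,16)
jl start: taken
edx=M[12]=25
edx=25^11=18
edx=M[12]=25
edx=25+6=31
edx=31+4=35
edi=12+4=16
esi=10+3=13
cmp esi, 16  (cmp 13,16)
jl start: taken
edx=M[16]=12
edx=12^11=7
edx=M[16]=12
edx=12+6=18
edx=18+4=22
edi=16+4=20
esi=13+3=16
cmp esi, 16  (cmp 16,16)
jl start: not taken
mov [12], edx → M[12]=22
halt.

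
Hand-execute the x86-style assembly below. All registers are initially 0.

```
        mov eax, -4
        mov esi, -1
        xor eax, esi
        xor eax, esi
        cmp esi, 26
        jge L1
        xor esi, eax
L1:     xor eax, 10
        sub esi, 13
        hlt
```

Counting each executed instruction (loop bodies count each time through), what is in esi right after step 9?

-10

after mov eax, -4: eax=-4
after mov esi, -1: esi=-1
after xor eax, esi: eax=(-4)^(-1)=3
after xor eax, esi: eax=3^(-1)=-4
cmp esi, 26  (cmp -1,26)
jge L1: not taken
after xor esi, eax: esi=(-1)^(-4)=3
after xor eax, 10: eax=(-4)^10=-10
after sub esi, 13: esi=3-13=-10
After step 9: esi = -10.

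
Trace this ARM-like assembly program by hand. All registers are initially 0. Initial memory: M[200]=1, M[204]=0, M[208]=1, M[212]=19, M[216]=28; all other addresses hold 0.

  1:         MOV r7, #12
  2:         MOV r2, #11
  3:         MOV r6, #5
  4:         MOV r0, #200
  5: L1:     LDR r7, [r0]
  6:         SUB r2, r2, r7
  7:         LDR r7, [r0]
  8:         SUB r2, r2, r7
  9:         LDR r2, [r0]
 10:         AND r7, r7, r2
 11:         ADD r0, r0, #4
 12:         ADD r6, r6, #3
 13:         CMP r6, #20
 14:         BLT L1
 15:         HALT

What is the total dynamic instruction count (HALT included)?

55

r7=12
r2=11
r6=5
r0=200
r7=M[200]=1
r2=11-1=10
r7=M[200]=1
r2=10-1=9
r2=M[200]=1
r7=1&1=1
r0=200+4=204
r6=5+3=8
CMP r6, #20  (cmp 8,20)
BLT L1: taken
r7=M[204]=0
r2=1-0=1
r7=M[204]=0
r2=1-0=1
r2=M[204]=0
r7=0&0=0
r0=204+4=208
r6=8+3=11
CMP r6, #20  (cmp 11,20)
BLT L1: taken
r7=M[208]=1
r2=0-1=-1
r7=M[208]=1
r2=(-1)-1=-2
r2=M[208]=1
r7=1&1=1
r0=208+4=212
r6=11+3=14
CMP r6, #20  (cmp 14,20)
BLT L1: taken
r7=M[212]=19
r2=1-19=-18
r7=M[212]=19
r2=(-18)-19=-37
r2=M[212]=19
r7=19&19=19
r0=212+4=216
r6=14+3=17
CMP r6, #20  (cmp 17,20)
BLT L1: taken
r7=M[216]=28
r2=19-28=-9
r7=M[216]=28
r2=(-9)-28=-37
r2=M[216]=28
r7=28&28=28
r0=216+4=220
r6=17+3=20
CMP r6, #20  (cmp 20,20)
BLT L1: not taken
halt.
Total executed instructions: 55.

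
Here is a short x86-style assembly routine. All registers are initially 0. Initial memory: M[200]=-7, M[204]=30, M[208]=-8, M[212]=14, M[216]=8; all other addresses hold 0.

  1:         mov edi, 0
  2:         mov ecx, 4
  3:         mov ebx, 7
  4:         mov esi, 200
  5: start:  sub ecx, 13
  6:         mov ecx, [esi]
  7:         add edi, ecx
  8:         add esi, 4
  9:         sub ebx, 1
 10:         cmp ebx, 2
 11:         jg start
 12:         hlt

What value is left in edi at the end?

after mov edi, 0: edi=0
after mov ecx, 4: ecx=4
after mov ebx, 7: ebx=7
after mov esi, 200: esi=200
after sub ecx, 13: ecx=4-13=-9
after mov ecx, [esi]: ecx=M[200]=-7
after add edi, ecx: edi=0+(-7)=-7
after add esi, 4: esi=200+4=204
after sub ebx, 1: ebx=7-1=6
cmp ebx, 2  (cmp 6,2)
jg start: taken
after sub ecx, 13: ecx=(-7)-13=-20
after mov ecx, [esi]: ecx=M[204]=30
after add edi, ecx: edi=(-7)+30=23
after add esi, 4: esi=204+4=208
after sub ebx, 1: ebx=6-1=5
cmp ebx, 2  (cmp 5,2)
jg start: taken
after sub ecx, 13: ecx=30-13=17
after mov ecx, [esi]: ecx=M[208]=-8
after add edi, ecx: edi=23+(-8)=15
after add esi, 4: esi=208+4=212
after sub ebx, 1: ebx=5-1=4
cmp ebx, 2  (cmp 4,2)
jg start: taken
after sub ecx, 13: ecx=(-8)-13=-21
after mov ecx, [esi]: ecx=M[212]=14
after add edi, ecx: edi=15+14=29
after add esi, 4: esi=212+4=216
after sub ebx, 1: ebx=4-1=3
cmp ebx, 2  (cmp 3,2)
jg start: taken
after sub ecx, 13: ecx=14-13=1
after mov ecx, [esi]: ecx=M[216]=8
after add edi, ecx: edi=29+8=37
after add esi, 4: esi=216+4=220
after sub ebx, 1: ebx=3-1=2
cmp ebx, 2  (cmp 2,2)
jg start: not taken
halt.

37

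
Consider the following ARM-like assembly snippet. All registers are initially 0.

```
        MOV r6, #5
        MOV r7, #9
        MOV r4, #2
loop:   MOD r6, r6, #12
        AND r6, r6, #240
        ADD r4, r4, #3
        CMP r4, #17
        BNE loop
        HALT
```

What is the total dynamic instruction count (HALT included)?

r6=5
r7=9
r4=2
r6=5%12=5
r6=5&240=0
r4=2+3=5
CMP r4, #17  (cmp 5,17)
BNE loop: taken
r6=0%12=0
r6=0&240=0
r4=5+3=8
CMP r4, #17  (cmp 8,17)
BNE loop: taken
r6=0%12=0
r6=0&240=0
r4=8+3=11
CMP r4, #17  (cmp 11,17)
BNE loop: taken
r6=0%12=0
r6=0&240=0
r4=11+3=14
CMP r4, #17  (cmp 14,17)
BNE loop: taken
r6=0%12=0
r6=0&240=0
r4=14+3=17
CMP r4, #17  (cmp 17,17)
BNE loop: not taken
halt.
Total executed instructions: 29.

29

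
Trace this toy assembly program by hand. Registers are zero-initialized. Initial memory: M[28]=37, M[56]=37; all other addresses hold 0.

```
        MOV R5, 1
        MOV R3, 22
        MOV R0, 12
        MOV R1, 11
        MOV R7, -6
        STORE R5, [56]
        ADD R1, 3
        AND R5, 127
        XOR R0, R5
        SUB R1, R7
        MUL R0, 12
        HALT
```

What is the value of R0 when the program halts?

R5=1
R3=22
R0=12
R1=11
R7=-6
STORE R5, [56] → M[56]=1
R1=11+3=14
R5=1&127=1
R0=12^1=13
R1=14-(-6)=20
R0=13*12=156
halt.

156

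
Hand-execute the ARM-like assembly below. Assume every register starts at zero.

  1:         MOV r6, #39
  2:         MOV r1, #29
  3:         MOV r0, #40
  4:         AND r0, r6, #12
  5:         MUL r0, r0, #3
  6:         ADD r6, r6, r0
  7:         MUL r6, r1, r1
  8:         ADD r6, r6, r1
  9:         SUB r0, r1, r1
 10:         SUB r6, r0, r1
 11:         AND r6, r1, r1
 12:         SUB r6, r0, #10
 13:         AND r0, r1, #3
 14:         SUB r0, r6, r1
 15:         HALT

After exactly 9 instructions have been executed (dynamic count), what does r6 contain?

after MOV r6, #39: r6=39
after MOV r1, #29: r1=29
after MOV r0, #40: r0=40
after AND r0, r6, #12: r0=39&12=4
after MUL r0, r0, #3: r0=4*3=12
after ADD r6, r6, r0: r6=39+12=51
after MUL r6, r1, r1: r6=29*29=841
after ADD r6, r6, r1: r6=841+29=870
after SUB r0, r1, r1: r0=29-29=0
After step 9: r6 = 870.

870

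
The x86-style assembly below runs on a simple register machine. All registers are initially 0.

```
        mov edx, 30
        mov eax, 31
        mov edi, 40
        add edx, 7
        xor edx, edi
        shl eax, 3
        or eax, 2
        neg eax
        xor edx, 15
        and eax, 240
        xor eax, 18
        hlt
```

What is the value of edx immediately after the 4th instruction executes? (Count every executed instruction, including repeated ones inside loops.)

37

after mov edx, 30: edx=30
after mov eax, 31: eax=31
after mov edi, 40: edi=40
after add edx, 7: edx=30+7=37
After step 4: edx = 37.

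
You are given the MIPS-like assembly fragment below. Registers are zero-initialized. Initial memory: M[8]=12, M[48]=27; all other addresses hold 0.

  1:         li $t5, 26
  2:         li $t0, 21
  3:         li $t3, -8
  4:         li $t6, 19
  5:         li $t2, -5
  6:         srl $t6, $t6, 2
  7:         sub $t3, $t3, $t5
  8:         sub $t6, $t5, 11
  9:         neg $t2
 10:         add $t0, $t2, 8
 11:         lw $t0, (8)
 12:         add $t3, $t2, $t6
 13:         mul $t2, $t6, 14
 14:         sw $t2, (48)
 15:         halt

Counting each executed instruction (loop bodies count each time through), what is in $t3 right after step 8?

-34

li $t5, 26 → $t5=26
li $t0, 21 → $t0=21
li $t3, -8 → $t3=-8
li $t6, 19 → $t6=19
li $t2, -5 → $t2=-5
srl $t6, $t6, 2 → $t6=19>>2=4
sub $t3, $t3, $t5 → $t3=(-8)-26=-34
sub $t6, $t5, 11 → $t6=26-11=15
After step 8: $t3 = -34.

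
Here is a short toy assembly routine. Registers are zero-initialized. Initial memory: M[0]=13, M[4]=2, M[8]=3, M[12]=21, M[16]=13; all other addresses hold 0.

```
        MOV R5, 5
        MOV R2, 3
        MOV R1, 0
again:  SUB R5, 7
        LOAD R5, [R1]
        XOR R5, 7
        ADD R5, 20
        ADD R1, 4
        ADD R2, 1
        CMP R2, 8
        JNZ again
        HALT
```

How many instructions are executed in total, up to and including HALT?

44

after MOV R5, 5: R5=5
after MOV R2, 3: R2=3
after MOV R1, 0: R1=0
after SUB R5, 7: R5=5-7=-2
after LOAD R5, [R1]: R5=M[0]=13
after XOR R5, 7: R5=13^7=10
after ADD R5, 20: R5=10+20=30
after ADD R1, 4: R1=0+4=4
after ADD R2, 1: R2=3+1=4
CMP R2, 8  (cmp 4,8)
JNZ again: taken
after SUB R5, 7: R5=30-7=23
after LOAD R5, [R1]: R5=M[4]=2
after XOR R5, 7: R5=2^7=5
after ADD R5, 20: R5=5+20=25
after ADD R1, 4: R1=4+4=8
after ADD R2, 1: R2=4+1=5
CMP R2, 8  (cmp 5,8)
JNZ again: taken
after SUB R5, 7: R5=25-7=18
after LOAD R5, [R1]: R5=M[8]=3
after XOR R5, 7: R5=3^7=4
after ADD R5, 20: R5=4+20=24
after ADD R1, 4: R1=8+4=12
after ADD R2, 1: R2=5+1=6
CMP R2, 8  (cmp 6,8)
JNZ again: taken
after SUB R5, 7: R5=24-7=17
after LOAD R5, [R1]: R5=M[12]=21
after XOR R5, 7: R5=21^7=18
after ADD R5, 20: R5=18+20=38
after ADD R1, 4: R1=12+4=16
after ADD R2, 1: R2=6+1=7
CMP R2, 8  (cmp 7,8)
JNZ again: taken
after SUB R5, 7: R5=38-7=31
after LOAD R5, [R1]: R5=M[16]=13
after XOR R5, 7: R5=13^7=10
after ADD R5, 20: R5=10+20=30
after ADD R1, 4: R1=16+4=20
after ADD R2, 1: R2=7+1=8
CMP R2, 8  (cmp 8,8)
JNZ again: not taken
halt.
Total executed instructions: 44.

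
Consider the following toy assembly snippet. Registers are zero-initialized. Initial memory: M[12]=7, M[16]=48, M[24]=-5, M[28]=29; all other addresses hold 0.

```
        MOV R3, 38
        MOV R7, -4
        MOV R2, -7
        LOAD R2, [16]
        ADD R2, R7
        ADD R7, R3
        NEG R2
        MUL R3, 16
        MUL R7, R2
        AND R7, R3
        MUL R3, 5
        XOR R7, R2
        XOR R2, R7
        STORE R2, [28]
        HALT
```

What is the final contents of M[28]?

R3=38
R7=-4
R2=-7
R2=M[16]=48
R2=48+(-4)=44
R7=(-4)+38=34
R2=-(44)=-44
R3=38*16=608
R7=34*(-44)=-1496
R7=(-1496)&608=544
R3=608*5=3040
R7=544^(-44)=-524
R2=(-44)^(-524)=544
STORE R2, [28] → M[28]=544
halt.

544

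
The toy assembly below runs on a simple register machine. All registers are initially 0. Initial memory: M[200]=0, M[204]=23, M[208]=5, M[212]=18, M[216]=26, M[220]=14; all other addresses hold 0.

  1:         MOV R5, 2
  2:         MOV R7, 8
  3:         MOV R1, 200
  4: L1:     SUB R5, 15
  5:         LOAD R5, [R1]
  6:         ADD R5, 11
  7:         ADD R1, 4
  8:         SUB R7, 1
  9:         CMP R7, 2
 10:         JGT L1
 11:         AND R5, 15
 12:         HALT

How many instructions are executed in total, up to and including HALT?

R5=2
R7=8
R1=200
R5=2-15=-13
R5=M[200]=0
R5=0+11=11
R1=200+4=204
R7=8-1=7
CMP R7, 2  (cmp 7,2)
JGT L1: taken
R5=11-15=-4
R5=M[204]=23
R5=23+11=34
R1=204+4=208
R7=7-1=6
CMP R7, 2  (cmp 6,2)
JGT L1: taken
R5=34-15=19
R5=M[208]=5
R5=5+11=16
R1=208+4=212
R7=6-1=5
CMP R7, 2  (cmp 5,2)
JGT L1: taken
R5=16-15=1
R5=M[212]=18
R5=18+11=29
R1=212+4=216
R7=5-1=4
CMP R7, 2  (cmp 4,2)
JGT L1: taken
R5=29-15=14
R5=M[216]=26
R5=26+11=37
R1=216+4=220
R7=4-1=3
CMP R7, 2  (cmp 3,2)
JGT L1: taken
R5=37-15=22
R5=M[220]=14
R5=14+11=25
R1=220+4=224
R7=3-1=2
CMP R7, 2  (cmp 2,2)
JGT L1: not taken
R5=25&15=9
halt.
Total executed instructions: 47.

47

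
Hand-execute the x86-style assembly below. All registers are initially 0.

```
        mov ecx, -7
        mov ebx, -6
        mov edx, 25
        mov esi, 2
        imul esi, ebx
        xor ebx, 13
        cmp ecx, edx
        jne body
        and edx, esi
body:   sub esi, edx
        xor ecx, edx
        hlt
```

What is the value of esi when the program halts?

-37

ecx=-7
ebx=-6
edx=25
esi=2
esi=2*(-6)=-12
ebx=(-6)^13=-9
cmp ecx, edx  (cmp -7,25)
jne body: taken
esi=(-12)-25=-37
ecx=(-7)^25=-32
halt.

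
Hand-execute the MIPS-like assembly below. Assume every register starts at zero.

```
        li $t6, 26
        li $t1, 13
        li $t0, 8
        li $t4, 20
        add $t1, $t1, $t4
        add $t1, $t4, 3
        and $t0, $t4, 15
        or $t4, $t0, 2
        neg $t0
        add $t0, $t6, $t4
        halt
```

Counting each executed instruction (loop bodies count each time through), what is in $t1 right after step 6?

$t6=26
$t1=13
$t0=8
$t4=20
$t1=13+20=33
$t1=20+3=23
After step 6: $t1 = 23.

23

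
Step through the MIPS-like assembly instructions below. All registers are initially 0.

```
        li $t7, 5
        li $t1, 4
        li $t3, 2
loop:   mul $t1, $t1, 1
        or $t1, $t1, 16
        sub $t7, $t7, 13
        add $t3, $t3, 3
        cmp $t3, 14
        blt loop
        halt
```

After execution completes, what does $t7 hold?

$t7=5
$t1=4
$t3=2
$t1=4*1=4
$t1=4|16=20
$t7=5-13=-8
$t3=2+3=5
cmp $t3, 14  (cmp 5,14)
blt loop: taken
$t1=20*1=20
$t1=20|16=20
$t7=(-8)-13=-21
$t3=5+3=8
cmp $t3, 14  (cmp 8,14)
blt loop: taken
$t1=20*1=20
$t1=20|16=20
$t7=(-21)-13=-34
$t3=8+3=11
cmp $t3, 14  (cmp 11,14)
blt loop: taken
$t1=20*1=20
$t1=20|16=20
$t7=(-34)-13=-47
$t3=11+3=14
cmp $t3, 14  (cmp 14,14)
blt loop: not taken
halt.

-47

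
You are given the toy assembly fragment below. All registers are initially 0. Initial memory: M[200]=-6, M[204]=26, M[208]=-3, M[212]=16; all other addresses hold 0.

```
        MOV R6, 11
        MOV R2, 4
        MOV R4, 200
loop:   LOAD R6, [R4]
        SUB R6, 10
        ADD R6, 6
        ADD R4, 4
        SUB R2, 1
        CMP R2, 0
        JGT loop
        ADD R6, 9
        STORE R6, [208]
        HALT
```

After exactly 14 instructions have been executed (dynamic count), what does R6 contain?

22

R6=11
R2=4
R4=200
R6=M[200]=-6
R6=(-6)-10=-16
R6=(-16)+6=-10
R4=200+4=204
R2=4-1=3
CMP R2, 0  (cmp 3,0)
JGT loop: taken
R6=M[204]=26
R6=26-10=16
R6=16+6=22
R4=204+4=208
After step 14: R6 = 22.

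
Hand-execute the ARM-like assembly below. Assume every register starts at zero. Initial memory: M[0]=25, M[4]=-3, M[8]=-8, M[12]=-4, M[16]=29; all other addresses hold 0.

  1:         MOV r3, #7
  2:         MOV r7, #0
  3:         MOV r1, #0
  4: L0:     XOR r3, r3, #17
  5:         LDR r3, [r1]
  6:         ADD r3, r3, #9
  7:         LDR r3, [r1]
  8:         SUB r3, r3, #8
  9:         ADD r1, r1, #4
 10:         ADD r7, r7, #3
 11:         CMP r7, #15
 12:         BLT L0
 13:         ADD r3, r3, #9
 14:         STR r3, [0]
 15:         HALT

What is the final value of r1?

20

r3=7
r7=0
r1=0
r3=7^17=22
r3=M[0]=25
r3=25+9=34
r3=M[0]=25
r3=25-8=17
r1=0+4=4
r7=0+3=3
CMP r7, #15  (cmp 3,15)
BLT L0: taken
r3=17^17=0
r3=M[4]=-3
r3=(-3)+9=6
r3=M[4]=-3
r3=(-3)-8=-11
r1=4+4=8
r7=3+3=6
CMP r7, #15  (cmp 6,15)
BLT L0: taken
r3=(-11)^17=-28
r3=M[8]=-8
r3=(-8)+9=1
r3=M[8]=-8
r3=(-8)-8=-16
r1=8+4=12
r7=6+3=9
CMP r7, #15  (cmp 9,15)
BLT L0: taken
r3=(-16)^17=-31
r3=M[12]=-4
r3=(-4)+9=5
r3=M[12]=-4
r3=(-4)-8=-12
r1=12+4=16
r7=9+3=12
CMP r7, #15  (cmp 12,15)
BLT L0: taken
r3=(-12)^17=-27
r3=M[16]=29
r3=29+9=38
r3=M[16]=29
r3=29-8=21
r1=16+4=20
r7=12+3=15
CMP r7, #15  (cmp 15,15)
BLT L0: not taken
r3=21+9=30
STR r3, [0] → M[0]=30
halt.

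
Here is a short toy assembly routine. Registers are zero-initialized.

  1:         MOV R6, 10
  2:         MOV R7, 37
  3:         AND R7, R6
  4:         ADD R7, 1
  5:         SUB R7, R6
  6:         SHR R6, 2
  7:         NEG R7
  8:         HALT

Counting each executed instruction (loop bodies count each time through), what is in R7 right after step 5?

after MOV R6, 10: R6=10
after MOV R7, 37: R7=37
after AND R7, R6: R7=37&10=0
after ADD R7, 1: R7=0+1=1
after SUB R7, R6: R7=1-10=-9
After step 5: R7 = -9.

-9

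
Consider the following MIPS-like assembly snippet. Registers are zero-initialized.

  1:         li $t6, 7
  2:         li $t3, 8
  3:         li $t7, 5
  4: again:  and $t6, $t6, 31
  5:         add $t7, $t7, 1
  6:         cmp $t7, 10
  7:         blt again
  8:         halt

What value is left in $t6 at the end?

7

li $t6, 7 → $t6=7
li $t3, 8 → $t3=8
li $t7, 5 → $t7=5
and $t6, $t6, 31 → $t6=7&31=7
add $t7, $t7, 1 → $t7=5+1=6
cmp $t7, 10  (cmp 6,10)
blt again: taken
and $t6, $t6, 31 → $t6=7&31=7
add $t7, $t7, 1 → $t7=6+1=7
cmp $t7, 10  (cmp 7,10)
blt again: taken
and $t6, $t6, 31 → $t6=7&31=7
add $t7, $t7, 1 → $t7=7+1=8
cmp $t7, 10  (cmp 8,10)
blt again: taken
and $t6, $t6, 31 → $t6=7&31=7
add $t7, $t7, 1 → $t7=8+1=9
cmp $t7, 10  (cmp 9,10)
blt again: taken
and $t6, $t6, 31 → $t6=7&31=7
add $t7, $t7, 1 → $t7=9+1=10
cmp $t7, 10  (cmp 10,10)
blt again: not taken
halt.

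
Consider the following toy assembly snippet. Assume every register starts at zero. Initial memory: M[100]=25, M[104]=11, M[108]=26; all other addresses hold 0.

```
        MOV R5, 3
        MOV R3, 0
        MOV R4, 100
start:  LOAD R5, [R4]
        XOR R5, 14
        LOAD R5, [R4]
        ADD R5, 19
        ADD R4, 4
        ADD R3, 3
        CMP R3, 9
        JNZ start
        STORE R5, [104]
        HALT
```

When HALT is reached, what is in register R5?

45

R5=3
R3=0
R4=100
R5=M[100]=25
R5=25^14=23
R5=M[100]=25
R5=25+19=44
R4=100+4=104
R3=0+3=3
CMP R3, 9  (cmp 3,9)
JNZ start: taken
R5=M[104]=11
R5=11^14=5
R5=M[104]=11
R5=11+19=30
R4=104+4=108
R3=3+3=6
CMP R3, 9  (cmp 6,9)
JNZ start: taken
R5=M[108]=26
R5=26^14=20
R5=M[108]=26
R5=26+19=45
R4=108+4=112
R3=6+3=9
CMP R3, 9  (cmp 9,9)
JNZ start: not taken
STORE R5, [104] → M[104]=45
halt.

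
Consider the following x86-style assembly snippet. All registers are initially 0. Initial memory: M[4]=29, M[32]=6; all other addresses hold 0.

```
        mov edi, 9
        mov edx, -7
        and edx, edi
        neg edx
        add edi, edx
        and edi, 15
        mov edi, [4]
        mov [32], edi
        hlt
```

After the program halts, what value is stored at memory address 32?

29

edi=9
edx=-7
edx=(-7)&9=9
edx=-(9)=-9
edi=9+(-9)=0
edi=0&15=0
edi=M[4]=29
mov [32], edi → M[32]=29
halt.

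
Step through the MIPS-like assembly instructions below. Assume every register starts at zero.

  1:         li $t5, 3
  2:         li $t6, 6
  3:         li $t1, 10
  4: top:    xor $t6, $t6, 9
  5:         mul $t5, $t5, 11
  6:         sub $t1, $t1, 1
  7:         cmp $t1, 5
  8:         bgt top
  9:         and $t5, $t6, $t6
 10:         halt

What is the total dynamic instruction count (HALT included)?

after li $t5, 3: $t5=3
after li $t6, 6: $t6=6
after li $t1, 10: $t1=10
after xor $t6, $t6, 9: $t6=6^9=15
after mul $t5, $t5, 11: $t5=3*11=33
after sub $t1, $t1, 1: $t1=10-1=9
cmp $t1, 5  (cmp 9,5)
bgt top: taken
after xor $t6, $t6, 9: $t6=15^9=6
after mul $t5, $t5, 11: $t5=33*11=363
after sub $t1, $t1, 1: $t1=9-1=8
cmp $t1, 5  (cmp 8,5)
bgt top: taken
after xor $t6, $t6, 9: $t6=6^9=15
after mul $t5, $t5, 11: $t5=363*11=3993
after sub $t1, $t1, 1: $t1=8-1=7
cmp $t1, 5  (cmp 7,5)
bgt top: taken
after xor $t6, $t6, 9: $t6=15^9=6
after mul $t5, $t5, 11: $t5=3993*11=43923
after sub $t1, $t1, 1: $t1=7-1=6
cmp $t1, 5  (cmp 6,5)
bgt top: taken
after xor $t6, $t6, 9: $t6=6^9=15
after mul $t5, $t5, 11: $t5=43923*11=483153
after sub $t1, $t1, 1: $t1=6-1=5
cmp $t1, 5  (cmp 5,5)
bgt top: not taken
after and $t5, $t6, $t6: $t5=15&15=15
halt.
Total executed instructions: 30.

30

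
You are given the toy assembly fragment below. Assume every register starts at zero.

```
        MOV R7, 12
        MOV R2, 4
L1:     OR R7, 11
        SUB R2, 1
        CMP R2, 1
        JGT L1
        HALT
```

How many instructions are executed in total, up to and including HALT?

R7=12
R2=4
R7=12|11=15
R2=4-1=3
CMP R2, 1  (cmp 3,1)
JGT L1: taken
R7=15|11=15
R2=3-1=2
CMP R2, 1  (cmp 2,1)
JGT L1: taken
R7=15|11=15
R2=2-1=1
CMP R2, 1  (cmp 1,1)
JGT L1: not taken
halt.
Total executed instructions: 15.

15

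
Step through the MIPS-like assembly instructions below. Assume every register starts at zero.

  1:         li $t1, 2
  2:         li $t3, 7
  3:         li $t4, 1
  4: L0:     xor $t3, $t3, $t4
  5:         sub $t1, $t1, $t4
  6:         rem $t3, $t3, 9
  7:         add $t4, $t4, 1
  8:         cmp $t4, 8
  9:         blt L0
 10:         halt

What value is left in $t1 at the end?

-26

li $t1, 2 → $t1=2
li $t3, 7 → $t3=7
li $t4, 1 → $t4=1
xor $t3, $t3, $t4 → $t3=7^1=6
sub $t1, $t1, $t4 → $t1=2-1=1
rem $t3, $t3, 9 → $t3=6%9=6
add $t4, $t4, 1 → $t4=1+1=2
cmp $t4, 8  (cmp 2,8)
blt L0: taken
xor $t3, $t3, $t4 → $t3=6^2=4
sub $t1, $t1, $t4 → $t1=1-2=-1
rem $t3, $t3, 9 → $t3=4%9=4
add $t4, $t4, 1 → $t4=2+1=3
cmp $t4, 8  (cmp 3,8)
blt L0: taken
xor $t3, $t3, $t4 → $t3=4^3=7
sub $t1, $t1, $t4 → $t1=(-1)-3=-4
rem $t3, $t3, 9 → $t3=7%9=7
add $t4, $t4, 1 → $t4=3+1=4
cmp $t4, 8  (cmp 4,8)
blt L0: taken
xor $t3, $t3, $t4 → $t3=7^4=3
sub $t1, $t1, $t4 → $t1=(-4)-4=-8
rem $t3, $t3, 9 → $t3=3%9=3
add $t4, $t4, 1 → $t4=4+1=5
cmp $t4, 8  (cmp 5,8)
blt L0: taken
xor $t3, $t3, $t4 → $t3=3^5=6
sub $t1, $t1, $t4 → $t1=(-8)-5=-13
rem $t3, $t3, 9 → $t3=6%9=6
add $t4, $t4, 1 → $t4=5+1=6
cmp $t4, 8  (cmp 6,8)
blt L0: taken
xor $t3, $t3, $t4 → $t3=6^6=0
sub $t1, $t1, $t4 → $t1=(-13)-6=-19
rem $t3, $t3, 9 → $t3=0%9=0
add $t4, $t4, 1 → $t4=6+1=7
cmp $t4, 8  (cmp 7,8)
blt L0: taken
xor $t3, $t3, $t4 → $t3=0^7=7
sub $t1, $t1, $t4 → $t1=(-19)-7=-26
rem $t3, $t3, 9 → $t3=7%9=7
add $t4, $t4, 1 → $t4=7+1=8
cmp $t4, 8  (cmp 8,8)
blt L0: not taken
halt.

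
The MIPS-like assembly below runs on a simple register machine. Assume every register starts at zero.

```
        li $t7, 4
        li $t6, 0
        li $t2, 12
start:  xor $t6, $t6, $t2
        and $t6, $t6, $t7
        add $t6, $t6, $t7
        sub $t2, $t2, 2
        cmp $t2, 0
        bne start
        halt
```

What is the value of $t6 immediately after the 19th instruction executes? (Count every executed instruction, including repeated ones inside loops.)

li $t7, 4 → $t7=4
li $t6, 0 → $t6=0
li $t2, 12 → $t2=12
xor $t6, $t6, $t2 → $t6=0^12=12
and $t6, $t6, $t7 → $t6=12&4=4
add $t6, $t6, $t7 → $t6=4+4=8
sub $t2, $t2, 2 → $t2=12-2=10
cmp $t2, 0  (cmp 10,0)
bne start: taken
xor $t6, $t6, $t2 → $t6=8^10=2
and $t6, $t6, $t7 → $t6=2&4=0
add $t6, $t6, $t7 → $t6=0+4=4
sub $t2, $t2, 2 → $t2=10-2=8
cmp $t2, 0  (cmp 8,0)
bne start: taken
xor $t6, $t6, $t2 → $t6=4^8=12
and $t6, $t6, $t7 → $t6=12&4=4
add $t6, $t6, $t7 → $t6=4+4=8
sub $t2, $t2, 2 → $t2=8-2=6
After step 19: $t6 = 8.

8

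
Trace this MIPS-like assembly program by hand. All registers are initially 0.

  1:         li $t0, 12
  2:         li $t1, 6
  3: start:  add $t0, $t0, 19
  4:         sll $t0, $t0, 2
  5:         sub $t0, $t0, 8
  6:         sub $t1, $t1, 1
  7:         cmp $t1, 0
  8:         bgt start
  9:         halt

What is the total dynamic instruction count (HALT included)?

39

after li $t0, 12: $t0=12
after li $t1, 6: $t1=6
after add $t0, $t0, 19: $t0=12+19=31
after sll $t0, $t0, 2: $t0=31<<2=124
after sub $t0, $t0, 8: $t0=124-8=116
after sub $t1, $t1, 1: $t1=6-1=5
cmp $t1, 0  (cmp 5,0)
bgt start: taken
after add $t0, $t0, 19: $t0=116+19=135
after sll $t0, $t0, 2: $t0=135<<2=540
after sub $t0, $t0, 8: $t0=540-8=532
after sub $t1, $t1, 1: $t1=5-1=4
cmp $t1, 0  (cmp 4,0)
bgt start: taken
after add $t0, $t0, 19: $t0=532+19=551
after sll $t0, $t0, 2: $t0=551<<2=2204
after sub $t0, $t0, 8: $t0=2204-8=2196
after sub $t1, $t1, 1: $t1=4-1=3
cmp $t1, 0  (cmp 3,0)
bgt start: taken
after add $t0, $t0, 19: $t0=2196+19=2215
after sll $t0, $t0, 2: $t0=2215<<2=8860
after sub $t0, $t0, 8: $t0=8860-8=8852
after sub $t1, $t1, 1: $t1=3-1=2
cmp $t1, 0  (cmp 2,0)
bgt start: taken
after add $t0, $t0, 19: $t0=8852+19=8871
after sll $t0, $t0, 2: $t0=8871<<2=35484
after sub $t0, $t0, 8: $t0=35484-8=35476
after sub $t1, $t1, 1: $t1=2-1=1
cmp $t1, 0  (cmp 1,0)
bgt start: taken
after add $t0, $t0, 19: $t0=35476+19=35495
after sll $t0, $t0, 2: $t0=35495<<2=141980
after sub $t0, $t0, 8: $t0=141980-8=141972
after sub $t1, $t1, 1: $t1=1-1=0
cmp $t1, 0  (cmp 0,0)
bgt start: not taken
halt.
Total executed instructions: 39.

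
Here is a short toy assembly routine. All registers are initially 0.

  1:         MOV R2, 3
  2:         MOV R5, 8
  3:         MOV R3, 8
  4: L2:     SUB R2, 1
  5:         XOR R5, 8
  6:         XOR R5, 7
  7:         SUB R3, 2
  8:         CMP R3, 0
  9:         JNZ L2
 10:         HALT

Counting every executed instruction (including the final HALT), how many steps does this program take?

R2=3
R5=8
R3=8
R2=3-1=2
R5=8^8=0
R5=0^7=7
R3=8-2=6
CMP R3, 0  (cmp 6,0)
JNZ L2: taken
R2=2-1=1
R5=7^8=15
R5=15^7=8
R3=6-2=4
CMP R3, 0  (cmp 4,0)
JNZ L2: taken
R2=1-1=0
R5=8^8=0
R5=0^7=7
R3=4-2=2
CMP R3, 0  (cmp 2,0)
JNZ L2: taken
R2=0-1=-1
R5=7^8=15
R5=15^7=8
R3=2-2=0
CMP R3, 0  (cmp 0,0)
JNZ L2: not taken
halt.
Total executed instructions: 28.

28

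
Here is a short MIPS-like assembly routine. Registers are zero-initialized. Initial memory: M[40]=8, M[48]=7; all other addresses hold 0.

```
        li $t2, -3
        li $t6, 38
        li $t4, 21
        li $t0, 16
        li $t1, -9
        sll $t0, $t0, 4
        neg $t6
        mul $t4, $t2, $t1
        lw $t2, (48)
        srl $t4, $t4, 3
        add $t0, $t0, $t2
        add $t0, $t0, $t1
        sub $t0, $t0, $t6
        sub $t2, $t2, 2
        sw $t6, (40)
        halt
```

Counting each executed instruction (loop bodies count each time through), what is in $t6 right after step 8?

-38

$t2=-3
$t6=38
$t4=21
$t0=16
$t1=-9
$t0=16<<4=256
$t6=-(38)=-38
$t4=(-3)*(-9)=27
After step 8: $t6 = -38.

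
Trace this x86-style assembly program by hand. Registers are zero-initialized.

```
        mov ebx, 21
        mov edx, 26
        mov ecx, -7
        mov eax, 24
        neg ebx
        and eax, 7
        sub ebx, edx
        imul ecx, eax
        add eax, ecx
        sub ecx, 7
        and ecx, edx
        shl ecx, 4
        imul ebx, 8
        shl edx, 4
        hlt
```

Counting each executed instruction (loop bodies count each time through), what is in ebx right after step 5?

-21

mov ebx, 21 → ebx=21
mov edx, 26 → edx=26
mov ecx, -7 → ecx=-7
mov eax, 24 → eax=24
neg ebx → ebx=-(21)=-21
After step 5: ebx = -21.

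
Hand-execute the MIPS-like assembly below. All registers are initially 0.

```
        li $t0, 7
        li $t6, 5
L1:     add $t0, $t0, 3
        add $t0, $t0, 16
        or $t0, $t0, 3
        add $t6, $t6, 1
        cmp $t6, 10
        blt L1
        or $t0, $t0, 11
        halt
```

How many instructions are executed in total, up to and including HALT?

$t0=7
$t6=5
$t0=7+3=10
$t0=10+16=26
$t0=26|3=27
$t6=5+1=6
cmp $t6, 10  (cmp 6,10)
blt L1: taken
$t0=27+3=30
$t0=30+16=46
$t0=46|3=47
$t6=6+1=7
cmp $t6, 10  (cmp 7,10)
blt L1: taken
$t0=47+3=50
$t0=50+16=66
$t0=66|3=67
$t6=7+1=8
cmp $t6, 10  (cmp 8,10)
blt L1: taken
$t0=67+3=70
$t0=70+16=86
$t0=86|3=87
$t6=8+1=9
cmp $t6, 10  (cmp 9,10)
blt L1: taken
$t0=87+3=90
$t0=90+16=106
$t0=106|3=107
$t6=9+1=10
cmp $t6, 10  (cmp 10,10)
blt L1: not taken
$t0=107|11=107
halt.
Total executed instructions: 34.

34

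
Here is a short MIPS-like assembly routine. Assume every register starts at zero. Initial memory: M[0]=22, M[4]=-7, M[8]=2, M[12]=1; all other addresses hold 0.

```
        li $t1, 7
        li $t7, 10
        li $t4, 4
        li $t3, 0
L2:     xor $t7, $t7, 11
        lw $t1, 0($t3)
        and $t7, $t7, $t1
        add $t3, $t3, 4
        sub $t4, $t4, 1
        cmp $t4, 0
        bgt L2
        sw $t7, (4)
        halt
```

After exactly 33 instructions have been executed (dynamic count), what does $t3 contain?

16

li $t1, 7 → $t1=7
li $t7, 10 → $t7=10
li $t4, 4 → $t4=4
li $t3, 0 → $t3=0
xor $t7, $t7, 11 → $t7=10^11=1
lw $t1, 0($t3) → $t1=M[0]=22
and $t7, $t7, $t1 → $t7=1&22=0
add $t3, $t3, 4 → $t3=0+4=4
sub $t4, $t4, 1 → $t4=4-1=3
cmp $t4, 0  (cmp 3,0)
bgt L2: taken
xor $t7, $t7, 11 → $t7=0^11=11
lw $t1, 0($t3) → $t1=M[4]=-7
and $t7, $t7, $t1 → $t7=11&(-7)=9
add $t3, $t3, 4 → $t3=4+4=8
sub $t4, $t4, 1 → $t4=3-1=2
cmp $t4, 0  (cmp 2,0)
bgt L2: taken
xor $t7, $t7, 11 → $t7=9^11=2
lw $t1, 0($t3) → $t1=M[8]=2
and $t7, $t7, $t1 → $t7=2&2=2
add $t3, $t3, 4 → $t3=8+4=12
sub $t4, $t4, 1 → $t4=2-1=1
cmp $t4, 0  (cmp 1,0)
bgt L2: taken
xor $t7, $t7, 11 → $t7=2^11=9
lw $t1, 0($t3) → $t1=M[12]=1
and $t7, $t7, $t1 → $t7=9&1=1
add $t3, $t3, 4 → $t3=12+4=16
sub $t4, $t4, 1 → $t4=1-1=0
cmp $t4, 0  (cmp 0,0)
bgt L2: not taken
sw $t7, (4) → M[4]=1
After step 33: $t3 = 16.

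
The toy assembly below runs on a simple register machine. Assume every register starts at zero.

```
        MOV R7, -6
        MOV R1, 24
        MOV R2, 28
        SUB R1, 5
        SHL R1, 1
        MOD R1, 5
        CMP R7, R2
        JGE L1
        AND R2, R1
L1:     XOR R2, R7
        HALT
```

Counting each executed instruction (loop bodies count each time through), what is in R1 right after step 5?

after MOV R7, -6: R7=-6
after MOV R1, 24: R1=24
after MOV R2, 28: R2=28
after SUB R1, 5: R1=24-5=19
after SHL R1, 1: R1=19<<1=38
After step 5: R1 = 38.

38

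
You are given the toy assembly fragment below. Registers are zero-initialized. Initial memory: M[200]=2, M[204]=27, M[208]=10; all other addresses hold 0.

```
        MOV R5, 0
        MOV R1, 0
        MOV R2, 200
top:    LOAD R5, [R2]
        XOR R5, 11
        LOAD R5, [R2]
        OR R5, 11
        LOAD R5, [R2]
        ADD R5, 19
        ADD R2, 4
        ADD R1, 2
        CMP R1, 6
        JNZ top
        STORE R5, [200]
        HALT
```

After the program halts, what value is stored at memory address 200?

after MOV R5, 0: R5=0
after MOV R1, 0: R1=0
after MOV R2, 200: R2=200
after LOAD R5, [R2]: R5=M[200]=2
after XOR R5, 11: R5=2^11=9
after LOAD R5, [R2]: R5=M[200]=2
after OR R5, 11: R5=2|11=11
after LOAD R5, [R2]: R5=M[200]=2
after ADD R5, 19: R5=2+19=21
after ADD R2, 4: R2=200+4=204
after ADD R1, 2: R1=0+2=2
CMP R1, 6  (cmp 2,6)
JNZ top: taken
after LOAD R5, [R2]: R5=M[204]=27
after XOR R5, 11: R5=27^11=16
after LOAD R5, [R2]: R5=M[204]=27
after OR R5, 11: R5=27|11=27
after LOAD R5, [R2]: R5=M[204]=27
after ADD R5, 19: R5=27+19=46
after ADD R2, 4: R2=204+4=208
after ADD R1, 2: R1=2+2=4
CMP R1, 6  (cmp 4,6)
JNZ top: taken
after LOAD R5, [R2]: R5=M[208]=10
after XOR R5, 11: R5=10^11=1
after LOAD R5, [R2]: R5=M[208]=10
after OR R5, 11: R5=10|11=11
after LOAD R5, [R2]: R5=M[208]=10
after ADD R5, 19: R5=10+19=29
after ADD R2, 4: R2=208+4=212
after ADD R1, 2: R1=4+2=6
CMP R1, 6  (cmp 6,6)
JNZ top: not taken
STORE R5, [200] → M[200]=29
halt.

29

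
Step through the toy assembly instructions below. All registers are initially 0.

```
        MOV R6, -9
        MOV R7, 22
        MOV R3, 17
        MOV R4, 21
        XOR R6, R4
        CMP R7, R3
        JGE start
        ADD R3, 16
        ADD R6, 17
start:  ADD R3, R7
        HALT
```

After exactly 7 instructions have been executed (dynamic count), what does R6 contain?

R6=-9
R7=22
R3=17
R4=21
R6=(-9)^21=-30
CMP R7, R3  (cmp 22,17)
JGE start: taken
After step 7: R6 = -30.

-30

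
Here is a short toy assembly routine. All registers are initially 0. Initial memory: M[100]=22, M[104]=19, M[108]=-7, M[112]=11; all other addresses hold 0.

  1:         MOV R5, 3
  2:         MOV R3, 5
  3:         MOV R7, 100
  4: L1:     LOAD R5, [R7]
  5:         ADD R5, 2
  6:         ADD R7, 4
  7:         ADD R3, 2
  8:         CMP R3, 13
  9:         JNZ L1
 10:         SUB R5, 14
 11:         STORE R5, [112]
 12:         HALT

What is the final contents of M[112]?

-1

R5=3
R3=5
R7=100
R5=M[100]=22
R5=22+2=24
R7=100+4=104
R3=5+2=7
CMP R3, 13  (cmp 7,13)
JNZ L1: taken
R5=M[104]=19
R5=19+2=21
R7=104+4=108
R3=7+2=9
CMP R3, 13  (cmp 9,13)
JNZ L1: taken
R5=M[108]=-7
R5=(-7)+2=-5
R7=108+4=112
R3=9+2=11
CMP R3, 13  (cmp 11,13)
JNZ L1: taken
R5=M[112]=11
R5=11+2=13
R7=112+4=116
R3=11+2=13
CMP R3, 13  (cmp 13,13)
JNZ L1: not taken
R5=13-14=-1
STORE R5, [112] → M[112]=-1
halt.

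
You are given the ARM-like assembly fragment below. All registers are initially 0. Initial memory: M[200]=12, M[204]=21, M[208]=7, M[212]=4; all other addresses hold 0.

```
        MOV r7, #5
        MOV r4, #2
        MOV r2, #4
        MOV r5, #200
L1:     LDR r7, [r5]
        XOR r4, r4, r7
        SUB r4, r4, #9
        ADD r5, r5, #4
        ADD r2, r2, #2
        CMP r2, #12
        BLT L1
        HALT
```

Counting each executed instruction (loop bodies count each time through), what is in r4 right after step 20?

0

r7=5
r4=2
r2=4
r5=200
r7=M[200]=12
r4=2^12=14
r4=14-9=5
r5=200+4=204
r2=4+2=6
CMP r2, #12  (cmp 6,12)
BLT L1: taken
r7=M[204]=21
r4=5^21=16
r4=16-9=7
r5=204+4=208
r2=6+2=8
CMP r2, #12  (cmp 8,12)
BLT L1: taken
r7=M[208]=7
r4=7^7=0
After step 20: r4 = 0.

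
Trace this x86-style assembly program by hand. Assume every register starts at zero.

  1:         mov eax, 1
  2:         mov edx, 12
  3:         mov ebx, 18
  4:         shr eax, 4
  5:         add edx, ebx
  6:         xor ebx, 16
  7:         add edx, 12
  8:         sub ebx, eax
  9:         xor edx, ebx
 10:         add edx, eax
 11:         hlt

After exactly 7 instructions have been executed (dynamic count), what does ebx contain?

2

mov eax, 1 → eax=1
mov edx, 12 → edx=12
mov ebx, 18 → ebx=18
shr eax, 4 → eax=1>>4=0
add edx, ebx → edx=12+18=30
xor ebx, 16 → ebx=18^16=2
add edx, 12 → edx=30+12=42
After step 7: ebx = 2.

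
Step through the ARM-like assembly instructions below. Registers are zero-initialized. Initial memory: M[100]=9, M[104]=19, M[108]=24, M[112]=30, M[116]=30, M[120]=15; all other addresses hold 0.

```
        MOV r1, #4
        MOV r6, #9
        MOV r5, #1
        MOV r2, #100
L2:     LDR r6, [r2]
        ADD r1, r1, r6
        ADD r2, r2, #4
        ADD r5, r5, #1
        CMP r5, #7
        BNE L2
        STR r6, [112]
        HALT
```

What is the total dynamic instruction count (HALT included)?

42

r1=4
r6=9
r5=1
r2=100
r6=M[100]=9
r1=4+9=13
r2=100+4=104
r5=1+1=2
CMP r5, #7  (cmp 2,7)
BNE L2: taken
r6=M[104]=19
r1=13+19=32
r2=104+4=108
r5=2+1=3
CMP r5, #7  (cmp 3,7)
BNE L2: taken
r6=M[108]=24
r1=32+24=56
r2=108+4=112
r5=3+1=4
CMP r5, #7  (cmp 4,7)
BNE L2: taken
r6=M[112]=30
r1=56+30=86
r2=112+4=116
r5=4+1=5
CMP r5, #7  (cmp 5,7)
BNE L2: taken
r6=M[116]=30
r1=86+30=116
r2=116+4=120
r5=5+1=6
CMP r5, #7  (cmp 6,7)
BNE L2: taken
r6=M[120]=15
r1=116+15=131
r2=120+4=124
r5=6+1=7
CMP r5, #7  (cmp 7,7)
BNE L2: not taken
STR r6, [112] → M[112]=15
halt.
Total executed instructions: 42.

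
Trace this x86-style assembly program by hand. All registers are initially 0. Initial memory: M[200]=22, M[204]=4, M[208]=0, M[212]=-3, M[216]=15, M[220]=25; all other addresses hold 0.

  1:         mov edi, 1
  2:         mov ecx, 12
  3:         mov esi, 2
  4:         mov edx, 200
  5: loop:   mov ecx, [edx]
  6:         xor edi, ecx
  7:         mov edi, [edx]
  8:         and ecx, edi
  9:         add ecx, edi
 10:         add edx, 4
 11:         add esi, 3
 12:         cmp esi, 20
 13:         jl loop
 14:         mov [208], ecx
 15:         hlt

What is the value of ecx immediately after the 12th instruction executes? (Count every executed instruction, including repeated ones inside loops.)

after mov edi, 1: edi=1
after mov ecx, 12: ecx=12
after mov esi, 2: esi=2
after mov edx, 200: edx=200
after mov ecx, [edx]: ecx=M[200]=22
after xor edi, ecx: edi=1^22=23
after mov edi, [edx]: edi=M[200]=22
after and ecx, edi: ecx=22&22=22
after add ecx, edi: ecx=22+22=44
after add edx, 4: edx=200+4=204
after add esi, 3: esi=2+3=5
cmp esi, 20  (cmp 5,20)
After step 12: ecx = 44.

44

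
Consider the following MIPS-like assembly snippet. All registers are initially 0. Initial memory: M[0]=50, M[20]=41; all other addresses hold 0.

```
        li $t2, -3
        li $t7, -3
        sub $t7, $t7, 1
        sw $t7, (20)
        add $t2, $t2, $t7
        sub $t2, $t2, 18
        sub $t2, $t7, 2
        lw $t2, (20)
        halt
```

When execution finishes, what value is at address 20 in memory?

$t2=-3
$t7=-3
$t7=(-3)-1=-4
sw $t7, (20) → M[20]=-4
$t2=(-3)+(-4)=-7
$t2=(-7)-18=-25
$t2=(-4)-2=-6
$t2=M[20]=-4
halt.

-4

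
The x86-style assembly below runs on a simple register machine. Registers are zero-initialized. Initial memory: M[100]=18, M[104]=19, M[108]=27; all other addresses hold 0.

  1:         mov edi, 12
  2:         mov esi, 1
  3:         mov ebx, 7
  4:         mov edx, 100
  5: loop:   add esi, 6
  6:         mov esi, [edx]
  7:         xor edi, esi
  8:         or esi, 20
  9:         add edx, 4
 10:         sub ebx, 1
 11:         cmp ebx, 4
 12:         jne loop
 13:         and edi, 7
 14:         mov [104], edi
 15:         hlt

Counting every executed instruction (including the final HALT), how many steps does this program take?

31

edi=12
esi=1
ebx=7
edx=100
esi=1+6=7
esi=M[100]=18
edi=12^18=30
esi=18|20=22
edx=100+4=104
ebx=7-1=6
cmp ebx, 4  (cmp 6,4)
jne loop: taken
esi=22+6=28
esi=M[104]=19
edi=30^19=13
esi=19|20=23
edx=104+4=108
ebx=6-1=5
cmp ebx, 4  (cmp 5,4)
jne loop: taken
esi=23+6=29
esi=M[108]=27
edi=13^27=22
esi=27|20=31
edx=108+4=112
ebx=5-1=4
cmp ebx, 4  (cmp 4,4)
jne loop: not taken
edi=22&7=6
mov [104], edi → M[104]=6
halt.
Total executed instructions: 31.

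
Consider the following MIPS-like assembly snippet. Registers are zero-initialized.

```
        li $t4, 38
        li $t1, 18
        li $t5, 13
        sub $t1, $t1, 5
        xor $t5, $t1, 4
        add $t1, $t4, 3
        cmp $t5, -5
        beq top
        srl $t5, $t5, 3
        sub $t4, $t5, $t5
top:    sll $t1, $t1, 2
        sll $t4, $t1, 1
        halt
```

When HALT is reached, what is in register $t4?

li $t4, 38 → $t4=38
li $t1, 18 → $t1=18
li $t5, 13 → $t5=13
sub $t1, $t1, 5 → $t1=18-5=13
xor $t5, $t1, 4 → $t5=13^4=9
add $t1, $t4, 3 → $t1=38+3=41
cmp $t5, -5  (cmp 9,-5)
beq top: not taken
srl $t5, $t5, 3 → $t5=9>>3=1
sub $t4, $t5, $t5 → $t4=1-1=0
sll $t1, $t1, 2 → $t1=41<<2=164
sll $t4, $t1, 1 → $t4=164<<1=328
halt.

328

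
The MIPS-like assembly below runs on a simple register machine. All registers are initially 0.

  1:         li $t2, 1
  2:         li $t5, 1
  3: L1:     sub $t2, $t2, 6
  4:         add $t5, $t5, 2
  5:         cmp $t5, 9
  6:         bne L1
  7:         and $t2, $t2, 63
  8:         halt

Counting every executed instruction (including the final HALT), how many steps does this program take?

li $t2, 1 → $t2=1
li $t5, 1 → $t5=1
sub $t2, $t2, 6 → $t2=1-6=-5
add $t5, $t5, 2 → $t5=1+2=3
cmp $t5, 9  (cmp 3,9)
bne L1: taken
sub $t2, $t2, 6 → $t2=(-5)-6=-11
add $t5, $t5, 2 → $t5=3+2=5
cmp $t5, 9  (cmp 5,9)
bne L1: taken
sub $t2, $t2, 6 → $t2=(-11)-6=-17
add $t5, $t5, 2 → $t5=5+2=7
cmp $t5, 9  (cmp 7,9)
bne L1: taken
sub $t2, $t2, 6 → $t2=(-17)-6=-23
add $t5, $t5, 2 → $t5=7+2=9
cmp $t5, 9  (cmp 9,9)
bne L1: not taken
and $t2, $t2, 63 → $t2=(-23)&63=41
halt.
Total executed instructions: 20.

20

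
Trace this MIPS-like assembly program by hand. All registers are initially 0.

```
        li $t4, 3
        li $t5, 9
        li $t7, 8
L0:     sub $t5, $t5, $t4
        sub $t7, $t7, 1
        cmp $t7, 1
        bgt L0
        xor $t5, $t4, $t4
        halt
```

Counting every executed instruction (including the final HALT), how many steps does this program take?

33

li $t4, 3 → $t4=3
li $t5, 9 → $t5=9
li $t7, 8 → $t7=8
sub $t5, $t5, $t4 → $t5=9-3=6
sub $t7, $t7, 1 → $t7=8-1=7
cmp $t7, 1  (cmp 7,1)
bgt L0: taken
sub $t5, $t5, $t4 → $t5=6-3=3
sub $t7, $t7, 1 → $t7=7-1=6
cmp $t7, 1  (cmp 6,1)
bgt L0: taken
sub $t5, $t5, $t4 → $t5=3-3=0
sub $t7, $t7, 1 → $t7=6-1=5
cmp $t7, 1  (cmp 5,1)
bgt L0: taken
sub $t5, $t5, $t4 → $t5=0-3=-3
sub $t7, $t7, 1 → $t7=5-1=4
cmp $t7, 1  (cmp 4,1)
bgt L0: taken
sub $t5, $t5, $t4 → $t5=(-3)-3=-6
sub $t7, $t7, 1 → $t7=4-1=3
cmp $t7, 1  (cmp 3,1)
bgt L0: taken
sub $t5, $t5, $t4 → $t5=(-6)-3=-9
sub $t7, $t7, 1 → $t7=3-1=2
cmp $t7, 1  (cmp 2,1)
bgt L0: taken
sub $t5, $t5, $t4 → $t5=(-9)-3=-12
sub $t7, $t7, 1 → $t7=2-1=1
cmp $t7, 1  (cmp 1,1)
bgt L0: not taken
xor $t5, $t4, $t4 → $t5=3^3=0
halt.
Total executed instructions: 33.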